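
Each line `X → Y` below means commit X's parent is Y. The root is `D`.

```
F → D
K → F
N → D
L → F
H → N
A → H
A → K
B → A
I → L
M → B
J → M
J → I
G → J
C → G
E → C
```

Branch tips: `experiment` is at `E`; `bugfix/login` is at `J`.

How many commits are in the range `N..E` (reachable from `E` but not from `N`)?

12

Reachable from E: {A, B, C, D, E, F, G, H, I, J, K, L, M, N}.
Reachable from N: {D, N}.
In E's history but not N's: {A, B, C, E, F, G, H, I, J, K, L, M} — 12 commits.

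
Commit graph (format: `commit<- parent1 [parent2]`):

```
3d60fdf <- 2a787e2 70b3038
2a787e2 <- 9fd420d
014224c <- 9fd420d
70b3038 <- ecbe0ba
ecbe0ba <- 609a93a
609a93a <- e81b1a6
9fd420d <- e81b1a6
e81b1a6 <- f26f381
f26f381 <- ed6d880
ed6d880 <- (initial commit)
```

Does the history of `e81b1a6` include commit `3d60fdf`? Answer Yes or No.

Ancestors of e81b1a6: {e81b1a6, ed6d880, f26f381}.
3d60fdf is not in that set, so it is not an ancestor of e81b1a6.

No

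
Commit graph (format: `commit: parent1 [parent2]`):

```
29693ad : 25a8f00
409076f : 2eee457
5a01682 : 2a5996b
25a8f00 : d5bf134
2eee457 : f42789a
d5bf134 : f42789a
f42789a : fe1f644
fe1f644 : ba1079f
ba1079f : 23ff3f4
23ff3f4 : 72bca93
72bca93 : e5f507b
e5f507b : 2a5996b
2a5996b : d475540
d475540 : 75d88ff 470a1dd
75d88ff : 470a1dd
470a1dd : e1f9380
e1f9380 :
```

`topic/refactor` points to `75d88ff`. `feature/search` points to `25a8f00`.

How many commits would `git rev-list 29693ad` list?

Walking parent pointers from 29693ad: reachable set = {23ff3f4, 25a8f00, 29693ad, 2a5996b, 470a1dd, 72bca93, 75d88ff, ba1079f, d475540, d5bf134, e1f9380, e5f507b, f42789a, fe1f644}.
That is 14 commits.

14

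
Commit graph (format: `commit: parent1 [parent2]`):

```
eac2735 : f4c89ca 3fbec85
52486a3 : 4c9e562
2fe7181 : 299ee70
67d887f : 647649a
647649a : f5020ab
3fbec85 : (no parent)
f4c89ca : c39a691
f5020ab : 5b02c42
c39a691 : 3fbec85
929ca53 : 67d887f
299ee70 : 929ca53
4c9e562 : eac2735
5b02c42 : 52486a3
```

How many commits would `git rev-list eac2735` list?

Walking parent pointers from eac2735: reachable set = {3fbec85, c39a691, eac2735, f4c89ca}.
That is 4 commits.

4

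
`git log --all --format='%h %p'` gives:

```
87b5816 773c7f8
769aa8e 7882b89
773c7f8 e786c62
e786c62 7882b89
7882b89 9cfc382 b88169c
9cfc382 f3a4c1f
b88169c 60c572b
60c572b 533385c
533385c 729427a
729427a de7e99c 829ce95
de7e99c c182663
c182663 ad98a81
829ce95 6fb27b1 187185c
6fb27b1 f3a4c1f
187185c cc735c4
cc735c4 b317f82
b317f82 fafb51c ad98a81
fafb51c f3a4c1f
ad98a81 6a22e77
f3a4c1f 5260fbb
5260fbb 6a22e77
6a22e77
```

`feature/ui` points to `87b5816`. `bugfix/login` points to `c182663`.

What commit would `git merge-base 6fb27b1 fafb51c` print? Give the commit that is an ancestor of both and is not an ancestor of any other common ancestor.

f3a4c1f

Ancestors of 6fb27b1: {5260fbb, 6a22e77, 6fb27b1, f3a4c1f}.
Ancestors of fafb51c: {5260fbb, 6a22e77, f3a4c1f, fafb51c}.
Common ancestors: {5260fbb, 6a22e77, f3a4c1f}.
Among these, f3a4c1f is not an ancestor of any other common ancestor — it is the merge base.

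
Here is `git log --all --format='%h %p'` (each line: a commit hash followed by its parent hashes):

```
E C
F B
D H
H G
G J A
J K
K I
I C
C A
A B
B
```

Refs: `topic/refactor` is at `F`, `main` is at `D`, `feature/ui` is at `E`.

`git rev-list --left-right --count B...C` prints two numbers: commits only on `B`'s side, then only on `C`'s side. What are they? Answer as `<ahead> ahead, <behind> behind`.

Reachable from B: {B}.
Reachable from C: {A, B, C}.
Only in B's history (ahead): {} — 0.
Only in C's history (behind): {A, C} — 2.

0 ahead, 2 behind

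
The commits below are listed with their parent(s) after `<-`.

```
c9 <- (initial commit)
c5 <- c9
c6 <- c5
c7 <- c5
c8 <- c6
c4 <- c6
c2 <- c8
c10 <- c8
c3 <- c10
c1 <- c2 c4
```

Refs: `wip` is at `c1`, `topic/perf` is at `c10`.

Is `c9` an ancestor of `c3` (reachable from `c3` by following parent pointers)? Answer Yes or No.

Ancestors of c3 (commits reachable by following parents): {c10, c3, c5, c6, c8, c9}.
c9 is in that set, so it is an ancestor of c3.

Yes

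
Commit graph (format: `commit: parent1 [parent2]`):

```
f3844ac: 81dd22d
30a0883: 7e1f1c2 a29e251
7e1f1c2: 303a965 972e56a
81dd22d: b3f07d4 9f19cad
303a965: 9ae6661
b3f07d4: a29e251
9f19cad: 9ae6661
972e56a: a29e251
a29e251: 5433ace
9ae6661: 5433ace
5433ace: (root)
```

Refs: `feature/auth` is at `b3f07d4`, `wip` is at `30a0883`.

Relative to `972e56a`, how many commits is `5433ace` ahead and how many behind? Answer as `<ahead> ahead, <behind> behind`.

0 ahead, 2 behind

Reachable from 5433ace: {5433ace}.
Reachable from 972e56a: {5433ace, 972e56a, a29e251}.
Only in 5433ace's history (ahead): {} — 0.
Only in 972e56a's history (behind): {972e56a, a29e251} — 2.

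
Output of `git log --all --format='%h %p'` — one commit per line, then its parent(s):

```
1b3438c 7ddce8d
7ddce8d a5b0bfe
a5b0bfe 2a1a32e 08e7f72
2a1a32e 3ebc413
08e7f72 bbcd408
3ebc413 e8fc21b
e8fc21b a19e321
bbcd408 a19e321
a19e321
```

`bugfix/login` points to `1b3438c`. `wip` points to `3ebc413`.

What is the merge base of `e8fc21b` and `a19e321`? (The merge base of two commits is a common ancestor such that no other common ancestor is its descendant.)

a19e321

Ancestors of e8fc21b: {a19e321, e8fc21b}.
Ancestors of a19e321: {a19e321}.
Common ancestors: {a19e321}.
The only common ancestor is a19e321, so it is the merge base.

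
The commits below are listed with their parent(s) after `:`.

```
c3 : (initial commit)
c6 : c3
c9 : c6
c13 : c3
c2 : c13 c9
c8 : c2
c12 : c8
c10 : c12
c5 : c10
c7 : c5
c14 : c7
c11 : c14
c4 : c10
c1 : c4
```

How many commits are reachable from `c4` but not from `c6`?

7

Reachable from c4: {c10, c12, c13, c2, c3, c4, c6, c8, c9}.
Reachable from c6: {c3, c6}.
In c4's history but not c6's: {c10, c12, c13, c2, c4, c8, c9} — 7 commits.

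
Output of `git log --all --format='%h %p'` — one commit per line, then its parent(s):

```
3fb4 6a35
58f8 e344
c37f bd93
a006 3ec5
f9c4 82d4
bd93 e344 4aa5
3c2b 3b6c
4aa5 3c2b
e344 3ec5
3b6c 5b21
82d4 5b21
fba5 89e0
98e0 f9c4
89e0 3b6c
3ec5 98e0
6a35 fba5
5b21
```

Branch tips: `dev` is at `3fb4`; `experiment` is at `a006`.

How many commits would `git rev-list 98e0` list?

4

Walking parent pointers from 98e0: reachable set = {5b21, 82d4, 98e0, f9c4}.
That is 4 commits.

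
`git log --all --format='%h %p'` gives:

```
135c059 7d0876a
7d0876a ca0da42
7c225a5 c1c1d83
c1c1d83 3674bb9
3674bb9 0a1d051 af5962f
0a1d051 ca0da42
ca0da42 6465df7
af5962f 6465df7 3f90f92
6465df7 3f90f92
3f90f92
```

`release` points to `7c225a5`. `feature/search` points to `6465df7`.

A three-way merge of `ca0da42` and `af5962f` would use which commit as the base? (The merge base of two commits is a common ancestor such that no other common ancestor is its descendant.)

Ancestors of ca0da42: {3f90f92, 6465df7, ca0da42}.
Ancestors of af5962f: {3f90f92, 6465df7, af5962f}.
Common ancestors: {3f90f92, 6465df7}.
Among these, 6465df7 is not an ancestor of any other common ancestor — it is the merge base.

6465df7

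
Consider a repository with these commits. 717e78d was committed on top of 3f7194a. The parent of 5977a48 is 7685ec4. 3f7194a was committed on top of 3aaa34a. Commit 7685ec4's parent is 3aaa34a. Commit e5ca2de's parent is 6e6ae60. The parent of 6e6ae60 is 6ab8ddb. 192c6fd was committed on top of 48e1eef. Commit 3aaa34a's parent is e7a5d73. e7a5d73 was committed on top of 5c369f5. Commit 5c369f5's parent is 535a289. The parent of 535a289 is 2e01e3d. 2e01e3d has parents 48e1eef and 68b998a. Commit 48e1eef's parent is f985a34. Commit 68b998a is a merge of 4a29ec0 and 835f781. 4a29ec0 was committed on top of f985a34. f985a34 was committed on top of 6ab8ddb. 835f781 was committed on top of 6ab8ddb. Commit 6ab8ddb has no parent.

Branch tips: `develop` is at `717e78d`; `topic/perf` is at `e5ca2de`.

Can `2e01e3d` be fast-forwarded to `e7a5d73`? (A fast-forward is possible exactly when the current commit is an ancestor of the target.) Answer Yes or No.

A fast-forward from 2e01e3d to e7a5d73 is possible iff 2e01e3d is an ancestor of e7a5d73.
Ancestors of e7a5d73: {2e01e3d, 48e1eef, 4a29ec0, 535a289, 5c369f5, 68b998a, 6ab8ddb, 835f781, e7a5d73, f985a34}.
2e01e3d is among them, so fast-forward is possible.

Yes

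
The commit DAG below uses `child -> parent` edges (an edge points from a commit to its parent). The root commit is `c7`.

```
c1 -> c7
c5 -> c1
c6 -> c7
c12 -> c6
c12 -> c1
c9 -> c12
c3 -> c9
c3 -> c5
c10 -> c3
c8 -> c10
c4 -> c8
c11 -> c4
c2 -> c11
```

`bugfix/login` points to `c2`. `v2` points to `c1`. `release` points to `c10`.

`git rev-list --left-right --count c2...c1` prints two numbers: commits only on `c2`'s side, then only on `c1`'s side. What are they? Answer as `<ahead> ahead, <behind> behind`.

10 ahead, 0 behind

Reachable from c2: {c1, c10, c11, c12, c2, c3, c4, c5, c6, c7, c8, c9}.
Reachable from c1: {c1, c7}.
Only in c2's history (ahead): {c10, c11, c12, c2, c3, c4, c5, c6, c8, c9} — 10.
Only in c1's history (behind): {} — 0.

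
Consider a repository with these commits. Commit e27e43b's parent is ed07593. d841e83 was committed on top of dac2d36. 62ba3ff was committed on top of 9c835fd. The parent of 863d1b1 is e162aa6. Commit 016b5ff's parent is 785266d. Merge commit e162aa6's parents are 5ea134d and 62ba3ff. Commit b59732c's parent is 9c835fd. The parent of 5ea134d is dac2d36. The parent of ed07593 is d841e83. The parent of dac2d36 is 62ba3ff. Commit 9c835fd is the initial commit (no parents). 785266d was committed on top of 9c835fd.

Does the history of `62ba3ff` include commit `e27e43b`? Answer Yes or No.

No

Ancestors of 62ba3ff: {62ba3ff, 9c835fd}.
e27e43b is not in that set, so it is not an ancestor of 62ba3ff.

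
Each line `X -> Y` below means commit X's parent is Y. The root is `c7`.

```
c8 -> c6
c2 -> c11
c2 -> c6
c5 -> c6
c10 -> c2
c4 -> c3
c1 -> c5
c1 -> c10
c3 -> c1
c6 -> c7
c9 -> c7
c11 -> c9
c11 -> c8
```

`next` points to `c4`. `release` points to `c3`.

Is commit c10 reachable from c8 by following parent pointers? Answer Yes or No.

Ancestors of c8: {c6, c7, c8}.
c10 is not in that set, so it is not an ancestor of c8.

No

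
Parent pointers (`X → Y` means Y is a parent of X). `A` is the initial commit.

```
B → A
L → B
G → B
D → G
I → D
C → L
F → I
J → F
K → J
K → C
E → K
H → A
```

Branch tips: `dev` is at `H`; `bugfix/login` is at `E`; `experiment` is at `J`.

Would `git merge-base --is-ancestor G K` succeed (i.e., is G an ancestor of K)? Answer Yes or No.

Yes

Ancestors of K (commits reachable by following parents): {A, B, C, D, F, G, I, J, K, L}.
G is in that set, so it is an ancestor of K.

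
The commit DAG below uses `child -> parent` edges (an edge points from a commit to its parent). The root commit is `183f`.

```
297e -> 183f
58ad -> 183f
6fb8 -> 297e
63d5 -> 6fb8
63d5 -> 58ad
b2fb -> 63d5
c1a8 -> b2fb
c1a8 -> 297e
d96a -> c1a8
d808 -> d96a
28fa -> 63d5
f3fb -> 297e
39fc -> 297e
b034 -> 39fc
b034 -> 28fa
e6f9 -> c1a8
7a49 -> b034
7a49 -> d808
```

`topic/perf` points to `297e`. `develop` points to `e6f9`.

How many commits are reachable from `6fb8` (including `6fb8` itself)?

Walking parent pointers from 6fb8: reachable set = {183f, 297e, 6fb8}.
That is 3 commits.

3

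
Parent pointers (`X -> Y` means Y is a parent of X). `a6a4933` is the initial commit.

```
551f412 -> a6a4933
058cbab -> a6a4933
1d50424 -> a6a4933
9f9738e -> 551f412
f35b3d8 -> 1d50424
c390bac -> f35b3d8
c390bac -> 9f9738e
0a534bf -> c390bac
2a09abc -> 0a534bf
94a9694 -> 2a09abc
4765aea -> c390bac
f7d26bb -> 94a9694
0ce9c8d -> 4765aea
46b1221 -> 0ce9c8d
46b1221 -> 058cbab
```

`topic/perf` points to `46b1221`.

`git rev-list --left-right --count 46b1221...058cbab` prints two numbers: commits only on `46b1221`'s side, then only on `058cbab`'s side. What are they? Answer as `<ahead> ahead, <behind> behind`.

8 ahead, 0 behind

Reachable from 46b1221: {058cbab, 0ce9c8d, 1d50424, 46b1221, 4765aea, 551f412, 9f9738e, a6a4933, c390bac, f35b3d8}.
Reachable from 058cbab: {058cbab, a6a4933}.
Only in 46b1221's history (ahead): {0ce9c8d, 1d50424, 46b1221, 4765aea, 551f412, 9f9738e, c390bac, f35b3d8} — 8.
Only in 058cbab's history (behind): {} — 0.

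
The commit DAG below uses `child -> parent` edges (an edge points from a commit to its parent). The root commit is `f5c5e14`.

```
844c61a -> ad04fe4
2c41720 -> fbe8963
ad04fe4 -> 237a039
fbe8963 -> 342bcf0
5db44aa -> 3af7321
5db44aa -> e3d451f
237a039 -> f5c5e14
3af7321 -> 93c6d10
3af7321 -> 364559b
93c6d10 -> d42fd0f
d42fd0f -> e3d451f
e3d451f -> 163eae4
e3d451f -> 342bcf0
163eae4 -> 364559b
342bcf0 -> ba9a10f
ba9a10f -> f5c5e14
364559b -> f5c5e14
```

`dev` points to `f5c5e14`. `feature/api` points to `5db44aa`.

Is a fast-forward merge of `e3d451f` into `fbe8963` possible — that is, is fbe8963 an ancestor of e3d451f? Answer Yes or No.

No

A fast-forward from fbe8963 to e3d451f is possible iff fbe8963 is an ancestor of e3d451f.
Ancestors of e3d451f: {163eae4, 342bcf0, 364559b, ba9a10f, e3d451f, f5c5e14}.
fbe8963 is not among them, so fast-forward is not possible.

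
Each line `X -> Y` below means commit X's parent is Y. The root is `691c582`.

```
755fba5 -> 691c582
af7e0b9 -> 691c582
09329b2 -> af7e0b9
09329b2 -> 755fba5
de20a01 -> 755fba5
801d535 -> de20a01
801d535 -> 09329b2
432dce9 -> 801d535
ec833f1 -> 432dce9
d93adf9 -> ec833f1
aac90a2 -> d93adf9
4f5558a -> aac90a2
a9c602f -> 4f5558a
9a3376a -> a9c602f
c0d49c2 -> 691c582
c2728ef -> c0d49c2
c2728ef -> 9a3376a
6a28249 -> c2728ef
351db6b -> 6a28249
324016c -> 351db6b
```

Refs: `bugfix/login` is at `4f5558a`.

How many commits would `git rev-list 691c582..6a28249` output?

Reachable from 6a28249: {09329b2, 432dce9, 4f5558a, 691c582, 6a28249, 755fba5, 801d535, 9a3376a, a9c602f, aac90a2, af7e0b9, c0d49c2, c2728ef, d93adf9, de20a01, ec833f1}.
Reachable from 691c582: {691c582}.
In 6a28249's history but not 691c582's: {09329b2, 432dce9, 4f5558a, 6a28249, 755fba5, 801d535, 9a3376a, a9c602f, aac90a2, af7e0b9, c0d49c2, c2728ef, d93adf9, de20a01, ec833f1} — 15 commits.

15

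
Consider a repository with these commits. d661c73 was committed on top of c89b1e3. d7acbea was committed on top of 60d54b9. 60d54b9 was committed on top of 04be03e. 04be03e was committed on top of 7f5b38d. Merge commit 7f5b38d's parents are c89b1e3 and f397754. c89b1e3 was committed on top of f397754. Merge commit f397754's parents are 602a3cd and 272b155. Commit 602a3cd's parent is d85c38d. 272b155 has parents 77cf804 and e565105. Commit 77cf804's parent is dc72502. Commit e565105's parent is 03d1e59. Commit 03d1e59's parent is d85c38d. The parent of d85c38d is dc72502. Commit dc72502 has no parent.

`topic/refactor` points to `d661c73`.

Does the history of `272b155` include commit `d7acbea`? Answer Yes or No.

Ancestors of 272b155: {03d1e59, 272b155, 77cf804, d85c38d, dc72502, e565105}.
d7acbea is not in that set, so it is not an ancestor of 272b155.

No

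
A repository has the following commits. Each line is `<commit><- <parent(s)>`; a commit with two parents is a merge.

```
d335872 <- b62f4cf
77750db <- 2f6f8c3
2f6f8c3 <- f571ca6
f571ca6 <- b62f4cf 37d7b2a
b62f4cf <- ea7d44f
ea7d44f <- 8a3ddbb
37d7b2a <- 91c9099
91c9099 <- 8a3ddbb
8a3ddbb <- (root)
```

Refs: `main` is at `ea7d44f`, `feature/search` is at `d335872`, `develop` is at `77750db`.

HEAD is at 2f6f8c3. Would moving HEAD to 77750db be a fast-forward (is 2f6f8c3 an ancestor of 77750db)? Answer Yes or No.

A fast-forward from 2f6f8c3 to 77750db is possible iff 2f6f8c3 is an ancestor of 77750db.
Ancestors of 77750db: {2f6f8c3, 37d7b2a, 77750db, 8a3ddbb, 91c9099, b62f4cf, ea7d44f, f571ca6}.
2f6f8c3 is among them, so fast-forward is possible.

Yes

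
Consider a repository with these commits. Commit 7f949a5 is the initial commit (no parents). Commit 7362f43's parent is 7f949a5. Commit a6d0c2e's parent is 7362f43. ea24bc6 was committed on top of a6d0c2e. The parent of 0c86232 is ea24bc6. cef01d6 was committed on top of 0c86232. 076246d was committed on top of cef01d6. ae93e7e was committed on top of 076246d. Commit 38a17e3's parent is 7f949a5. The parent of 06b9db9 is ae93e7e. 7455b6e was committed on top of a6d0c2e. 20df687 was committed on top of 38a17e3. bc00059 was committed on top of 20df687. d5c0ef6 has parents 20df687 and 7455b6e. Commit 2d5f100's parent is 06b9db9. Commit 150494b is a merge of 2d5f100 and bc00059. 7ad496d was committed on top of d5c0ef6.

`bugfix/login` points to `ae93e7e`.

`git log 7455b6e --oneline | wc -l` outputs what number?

Walking parent pointers from 7455b6e: reachable set = {7362f43, 7455b6e, 7f949a5, a6d0c2e}.
That is 4 commits.

4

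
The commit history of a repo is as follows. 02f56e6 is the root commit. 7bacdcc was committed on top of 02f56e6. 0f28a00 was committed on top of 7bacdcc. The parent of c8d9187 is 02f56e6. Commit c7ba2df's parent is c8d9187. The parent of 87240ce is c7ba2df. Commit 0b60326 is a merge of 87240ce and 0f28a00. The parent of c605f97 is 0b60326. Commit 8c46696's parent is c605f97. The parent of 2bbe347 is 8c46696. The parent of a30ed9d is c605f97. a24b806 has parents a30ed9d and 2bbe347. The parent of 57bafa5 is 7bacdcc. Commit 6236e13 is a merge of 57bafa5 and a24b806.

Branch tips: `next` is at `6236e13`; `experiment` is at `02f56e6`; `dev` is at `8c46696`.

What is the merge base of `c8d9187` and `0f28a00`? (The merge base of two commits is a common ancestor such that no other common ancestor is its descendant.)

02f56e6

Ancestors of c8d9187: {02f56e6, c8d9187}.
Ancestors of 0f28a00: {02f56e6, 0f28a00, 7bacdcc}.
Common ancestors: {02f56e6}.
The only common ancestor is 02f56e6, so it is the merge base.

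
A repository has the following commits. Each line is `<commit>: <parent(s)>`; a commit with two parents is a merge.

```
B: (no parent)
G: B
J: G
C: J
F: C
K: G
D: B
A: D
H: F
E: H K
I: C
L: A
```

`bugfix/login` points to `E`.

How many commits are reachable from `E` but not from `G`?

Reachable from E: {B, C, E, F, G, H, J, K}.
Reachable from G: {B, G}.
In E's history but not G's: {C, E, F, H, J, K} — 6 commits.

6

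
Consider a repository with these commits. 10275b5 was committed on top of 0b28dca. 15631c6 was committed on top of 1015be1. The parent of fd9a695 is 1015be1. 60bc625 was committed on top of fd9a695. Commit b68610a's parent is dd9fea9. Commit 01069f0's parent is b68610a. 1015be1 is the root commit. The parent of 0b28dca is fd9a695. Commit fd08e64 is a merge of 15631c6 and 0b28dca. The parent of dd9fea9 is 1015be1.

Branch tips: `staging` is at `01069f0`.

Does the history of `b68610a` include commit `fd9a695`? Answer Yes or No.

Ancestors of b68610a: {1015be1, b68610a, dd9fea9}.
fd9a695 is not in that set, so it is not an ancestor of b68610a.

No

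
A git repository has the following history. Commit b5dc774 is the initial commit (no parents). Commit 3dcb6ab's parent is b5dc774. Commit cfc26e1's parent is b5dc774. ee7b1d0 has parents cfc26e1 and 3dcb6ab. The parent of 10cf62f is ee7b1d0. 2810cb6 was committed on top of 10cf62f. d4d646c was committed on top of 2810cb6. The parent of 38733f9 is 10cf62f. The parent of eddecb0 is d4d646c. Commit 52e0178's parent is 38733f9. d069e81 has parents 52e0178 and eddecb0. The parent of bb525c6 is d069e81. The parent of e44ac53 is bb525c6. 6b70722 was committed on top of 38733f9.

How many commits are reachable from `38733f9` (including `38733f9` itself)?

6

Walking parent pointers from 38733f9: reachable set = {10cf62f, 38733f9, 3dcb6ab, b5dc774, cfc26e1, ee7b1d0}.
That is 6 commits.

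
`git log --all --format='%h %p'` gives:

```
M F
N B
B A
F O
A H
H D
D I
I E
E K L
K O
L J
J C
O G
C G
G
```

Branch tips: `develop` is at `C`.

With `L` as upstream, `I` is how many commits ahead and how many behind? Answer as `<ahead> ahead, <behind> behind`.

4 ahead, 0 behind

Reachable from I: {C, E, G, I, J, K, L, O}.
Reachable from L: {C, G, J, L}.
Only in I's history (ahead): {E, I, K, O} — 4.
Only in L's history (behind): {} — 0.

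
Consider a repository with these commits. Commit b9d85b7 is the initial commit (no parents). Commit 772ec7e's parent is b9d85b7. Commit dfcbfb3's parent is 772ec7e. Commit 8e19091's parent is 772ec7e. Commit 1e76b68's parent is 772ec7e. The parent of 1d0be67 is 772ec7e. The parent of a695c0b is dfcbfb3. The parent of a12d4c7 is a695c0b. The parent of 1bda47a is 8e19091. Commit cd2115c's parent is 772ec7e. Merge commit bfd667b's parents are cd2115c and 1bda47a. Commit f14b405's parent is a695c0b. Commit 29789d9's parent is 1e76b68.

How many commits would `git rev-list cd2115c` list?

3

Walking parent pointers from cd2115c: reachable set = {772ec7e, b9d85b7, cd2115c}.
That is 3 commits.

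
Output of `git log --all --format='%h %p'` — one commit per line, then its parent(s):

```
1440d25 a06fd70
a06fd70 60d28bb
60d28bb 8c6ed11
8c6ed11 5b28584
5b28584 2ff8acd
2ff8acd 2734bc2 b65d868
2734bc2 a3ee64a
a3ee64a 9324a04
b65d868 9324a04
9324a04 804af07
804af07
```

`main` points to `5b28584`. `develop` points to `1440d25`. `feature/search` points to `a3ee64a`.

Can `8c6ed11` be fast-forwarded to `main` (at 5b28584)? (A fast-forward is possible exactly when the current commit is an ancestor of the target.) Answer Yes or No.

No

A fast-forward from 8c6ed11 to 5b28584 is possible iff 8c6ed11 is an ancestor of 5b28584.
Ancestors of 5b28584: {2734bc2, 2ff8acd, 5b28584, 804af07, 9324a04, a3ee64a, b65d868}.
8c6ed11 is not among them, so fast-forward is not possible.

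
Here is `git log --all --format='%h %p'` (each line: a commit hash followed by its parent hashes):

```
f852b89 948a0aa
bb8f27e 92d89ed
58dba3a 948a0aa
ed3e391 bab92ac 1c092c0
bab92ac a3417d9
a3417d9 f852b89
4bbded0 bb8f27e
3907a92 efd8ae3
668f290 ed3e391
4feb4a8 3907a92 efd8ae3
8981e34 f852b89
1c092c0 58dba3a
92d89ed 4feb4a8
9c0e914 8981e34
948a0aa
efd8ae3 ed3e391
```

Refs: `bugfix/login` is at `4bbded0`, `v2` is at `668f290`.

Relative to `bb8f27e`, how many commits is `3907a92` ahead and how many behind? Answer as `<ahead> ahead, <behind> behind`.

Reachable from 3907a92: {1c092c0, 3907a92, 58dba3a, 948a0aa, a3417d9, bab92ac, ed3e391, efd8ae3, f852b89}.
Reachable from bb8f27e: {1c092c0, 3907a92, 4feb4a8, 58dba3a, 92d89ed, 948a0aa, a3417d9, bab92ac, bb8f27e, ed3e391, efd8ae3, f852b89}.
Only in 3907a92's history (ahead): {} — 0.
Only in bb8f27e's history (behind): {4feb4a8, 92d89ed, bb8f27e} — 3.

0 ahead, 3 behind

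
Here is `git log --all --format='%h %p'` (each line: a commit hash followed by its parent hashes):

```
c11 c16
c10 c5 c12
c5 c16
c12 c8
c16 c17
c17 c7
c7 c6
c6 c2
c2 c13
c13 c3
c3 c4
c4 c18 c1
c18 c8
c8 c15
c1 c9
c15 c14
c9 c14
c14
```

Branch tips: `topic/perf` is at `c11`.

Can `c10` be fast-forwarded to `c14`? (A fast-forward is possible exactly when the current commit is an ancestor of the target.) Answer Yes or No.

No

A fast-forward from c10 to c14 is possible iff c10 is an ancestor of c14.
Ancestors of c14: {c14}.
c10 is not among them, so fast-forward is not possible.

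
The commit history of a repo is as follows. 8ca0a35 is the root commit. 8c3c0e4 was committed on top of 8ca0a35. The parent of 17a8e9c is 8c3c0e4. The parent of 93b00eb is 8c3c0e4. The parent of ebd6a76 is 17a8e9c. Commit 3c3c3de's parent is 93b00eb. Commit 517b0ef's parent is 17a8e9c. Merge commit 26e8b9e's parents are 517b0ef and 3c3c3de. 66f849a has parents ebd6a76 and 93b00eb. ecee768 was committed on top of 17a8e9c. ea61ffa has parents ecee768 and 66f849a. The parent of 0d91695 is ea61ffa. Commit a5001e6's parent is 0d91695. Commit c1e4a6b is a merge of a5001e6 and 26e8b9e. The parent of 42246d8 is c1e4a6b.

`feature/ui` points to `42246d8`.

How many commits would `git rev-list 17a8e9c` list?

Walking parent pointers from 17a8e9c: reachable set = {17a8e9c, 8c3c0e4, 8ca0a35}.
That is 3 commits.

3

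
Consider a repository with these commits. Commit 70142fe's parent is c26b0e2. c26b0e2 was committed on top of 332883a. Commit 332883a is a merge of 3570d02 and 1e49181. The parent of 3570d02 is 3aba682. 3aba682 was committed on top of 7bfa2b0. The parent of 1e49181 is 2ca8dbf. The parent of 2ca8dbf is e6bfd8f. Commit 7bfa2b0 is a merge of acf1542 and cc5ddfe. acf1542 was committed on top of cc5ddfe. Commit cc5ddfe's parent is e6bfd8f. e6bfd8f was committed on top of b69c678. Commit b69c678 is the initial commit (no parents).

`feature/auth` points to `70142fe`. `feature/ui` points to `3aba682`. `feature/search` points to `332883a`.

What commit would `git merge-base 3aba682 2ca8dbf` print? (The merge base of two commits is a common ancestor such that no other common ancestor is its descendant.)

Ancestors of 3aba682: {3aba682, 7bfa2b0, acf1542, b69c678, cc5ddfe, e6bfd8f}.
Ancestors of 2ca8dbf: {2ca8dbf, b69c678, e6bfd8f}.
Common ancestors: {b69c678, e6bfd8f}.
Among these, e6bfd8f is not an ancestor of any other common ancestor — it is the merge base.

e6bfd8f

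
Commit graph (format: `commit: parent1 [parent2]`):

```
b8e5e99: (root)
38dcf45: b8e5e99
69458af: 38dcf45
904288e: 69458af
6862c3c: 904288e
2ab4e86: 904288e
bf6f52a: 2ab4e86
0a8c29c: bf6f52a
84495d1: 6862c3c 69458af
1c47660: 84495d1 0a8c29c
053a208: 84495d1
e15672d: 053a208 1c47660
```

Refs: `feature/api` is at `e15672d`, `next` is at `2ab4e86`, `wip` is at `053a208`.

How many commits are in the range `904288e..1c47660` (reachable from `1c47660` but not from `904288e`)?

Reachable from 1c47660: {0a8c29c, 1c47660, 2ab4e86, 38dcf45, 6862c3c, 69458af, 84495d1, 904288e, b8e5e99, bf6f52a}.
Reachable from 904288e: {38dcf45, 69458af, 904288e, b8e5e99}.
In 1c47660's history but not 904288e's: {0a8c29c, 1c47660, 2ab4e86, 6862c3c, 84495d1, bf6f52a} — 6 commits.

6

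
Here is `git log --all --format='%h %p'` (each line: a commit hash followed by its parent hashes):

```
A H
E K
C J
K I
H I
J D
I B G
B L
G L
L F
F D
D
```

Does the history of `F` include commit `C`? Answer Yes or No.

Ancestors of F: {D, F}.
C is not in that set, so it is not an ancestor of F.

No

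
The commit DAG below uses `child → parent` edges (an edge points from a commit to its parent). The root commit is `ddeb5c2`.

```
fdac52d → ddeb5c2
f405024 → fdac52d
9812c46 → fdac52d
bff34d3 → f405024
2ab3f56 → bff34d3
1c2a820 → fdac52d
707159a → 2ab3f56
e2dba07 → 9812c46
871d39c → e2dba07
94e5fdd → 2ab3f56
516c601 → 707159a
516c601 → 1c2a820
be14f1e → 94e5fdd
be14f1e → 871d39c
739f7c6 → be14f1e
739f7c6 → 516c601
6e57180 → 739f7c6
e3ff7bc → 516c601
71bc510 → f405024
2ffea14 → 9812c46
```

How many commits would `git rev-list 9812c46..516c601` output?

6

Reachable from 516c601: {1c2a820, 2ab3f56, 516c601, 707159a, bff34d3, ddeb5c2, f405024, fdac52d}.
Reachable from 9812c46: {9812c46, ddeb5c2, fdac52d}.
In 516c601's history but not 9812c46's: {1c2a820, 2ab3f56, 516c601, 707159a, bff34d3, f405024} — 6 commits.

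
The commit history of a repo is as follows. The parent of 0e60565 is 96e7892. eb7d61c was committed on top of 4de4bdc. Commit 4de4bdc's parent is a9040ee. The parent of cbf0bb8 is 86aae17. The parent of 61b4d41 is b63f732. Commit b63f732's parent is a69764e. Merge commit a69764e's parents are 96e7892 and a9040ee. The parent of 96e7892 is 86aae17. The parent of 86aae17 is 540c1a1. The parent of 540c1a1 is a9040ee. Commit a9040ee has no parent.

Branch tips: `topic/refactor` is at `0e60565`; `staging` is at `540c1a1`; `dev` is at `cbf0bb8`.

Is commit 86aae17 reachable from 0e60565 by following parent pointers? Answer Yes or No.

Ancestors of 0e60565 (commits reachable by following parents): {0e60565, 540c1a1, 86aae17, 96e7892, a9040ee}.
86aae17 is in that set, so it is an ancestor of 0e60565.

Yes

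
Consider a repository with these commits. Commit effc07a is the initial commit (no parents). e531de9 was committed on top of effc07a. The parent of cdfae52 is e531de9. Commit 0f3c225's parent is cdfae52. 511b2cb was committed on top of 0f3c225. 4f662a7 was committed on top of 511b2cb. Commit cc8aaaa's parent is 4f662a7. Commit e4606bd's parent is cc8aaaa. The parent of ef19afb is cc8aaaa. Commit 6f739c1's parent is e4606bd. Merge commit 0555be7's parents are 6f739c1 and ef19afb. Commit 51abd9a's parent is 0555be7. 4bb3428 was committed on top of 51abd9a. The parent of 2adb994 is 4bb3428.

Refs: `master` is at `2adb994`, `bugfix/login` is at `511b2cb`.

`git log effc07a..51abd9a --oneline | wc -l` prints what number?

11

Reachable from 51abd9a: {0555be7, 0f3c225, 4f662a7, 511b2cb, 51abd9a, 6f739c1, cc8aaaa, cdfae52, e4606bd, e531de9, ef19afb, effc07a}.
Reachable from effc07a: {effc07a}.
In 51abd9a's history but not effc07a's: {0555be7, 0f3c225, 4f662a7, 511b2cb, 51abd9a, 6f739c1, cc8aaaa, cdfae52, e4606bd, e531de9, ef19afb} — 11 commits.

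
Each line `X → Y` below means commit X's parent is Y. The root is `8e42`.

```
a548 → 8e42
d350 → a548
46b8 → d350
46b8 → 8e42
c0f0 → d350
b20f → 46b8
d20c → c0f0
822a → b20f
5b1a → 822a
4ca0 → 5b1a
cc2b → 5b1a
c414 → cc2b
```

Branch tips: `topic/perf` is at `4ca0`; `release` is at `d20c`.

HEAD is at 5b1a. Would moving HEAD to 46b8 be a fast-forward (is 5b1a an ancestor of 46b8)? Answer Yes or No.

No

A fast-forward from 5b1a to 46b8 is possible iff 5b1a is an ancestor of 46b8.
Ancestors of 46b8: {46b8, 8e42, a548, d350}.
5b1a is not among them, so fast-forward is not possible.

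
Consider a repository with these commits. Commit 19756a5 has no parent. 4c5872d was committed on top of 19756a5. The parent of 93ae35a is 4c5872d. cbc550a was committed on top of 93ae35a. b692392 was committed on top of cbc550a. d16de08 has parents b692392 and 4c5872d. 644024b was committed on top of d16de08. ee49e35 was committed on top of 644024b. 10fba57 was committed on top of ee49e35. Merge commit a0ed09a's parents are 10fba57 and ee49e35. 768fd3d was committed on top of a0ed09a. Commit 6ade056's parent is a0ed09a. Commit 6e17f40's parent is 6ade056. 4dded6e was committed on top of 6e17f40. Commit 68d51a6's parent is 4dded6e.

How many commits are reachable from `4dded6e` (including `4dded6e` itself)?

13

Walking parent pointers from 4dded6e: reachable set = {10fba57, 19756a5, 4c5872d, 4dded6e, 644024b, 6ade056, 6e17f40, 93ae35a, a0ed09a, b692392, cbc550a, d16de08, ee49e35}.
That is 13 commits.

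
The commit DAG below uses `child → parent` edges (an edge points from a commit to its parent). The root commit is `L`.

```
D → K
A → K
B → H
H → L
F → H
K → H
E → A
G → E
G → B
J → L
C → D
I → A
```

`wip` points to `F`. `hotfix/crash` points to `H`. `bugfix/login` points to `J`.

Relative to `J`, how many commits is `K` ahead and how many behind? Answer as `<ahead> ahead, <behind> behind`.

2 ahead, 1 behind

Reachable from K: {H, K, L}.
Reachable from J: {J, L}.
Only in K's history (ahead): {H, K} — 2.
Only in J's history (behind): {J} — 1.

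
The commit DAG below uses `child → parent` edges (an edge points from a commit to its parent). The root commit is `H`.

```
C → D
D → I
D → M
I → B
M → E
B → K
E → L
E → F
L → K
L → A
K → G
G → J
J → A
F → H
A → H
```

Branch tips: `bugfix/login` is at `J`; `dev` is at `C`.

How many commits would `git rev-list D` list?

Walking parent pointers from D: reachable set = {A, B, D, E, F, G, H, I, J, K, L, M}.
That is 12 commits.

12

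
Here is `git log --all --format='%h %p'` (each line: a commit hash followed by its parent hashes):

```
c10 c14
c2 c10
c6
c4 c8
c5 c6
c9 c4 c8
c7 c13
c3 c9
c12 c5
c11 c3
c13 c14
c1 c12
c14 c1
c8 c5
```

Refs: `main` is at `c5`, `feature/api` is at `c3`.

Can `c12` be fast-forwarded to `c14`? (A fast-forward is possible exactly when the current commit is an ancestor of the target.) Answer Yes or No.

A fast-forward from c12 to c14 is possible iff c12 is an ancestor of c14.
Ancestors of c14: {c1, c12, c14, c5, c6}.
c12 is among them, so fast-forward is possible.

Yes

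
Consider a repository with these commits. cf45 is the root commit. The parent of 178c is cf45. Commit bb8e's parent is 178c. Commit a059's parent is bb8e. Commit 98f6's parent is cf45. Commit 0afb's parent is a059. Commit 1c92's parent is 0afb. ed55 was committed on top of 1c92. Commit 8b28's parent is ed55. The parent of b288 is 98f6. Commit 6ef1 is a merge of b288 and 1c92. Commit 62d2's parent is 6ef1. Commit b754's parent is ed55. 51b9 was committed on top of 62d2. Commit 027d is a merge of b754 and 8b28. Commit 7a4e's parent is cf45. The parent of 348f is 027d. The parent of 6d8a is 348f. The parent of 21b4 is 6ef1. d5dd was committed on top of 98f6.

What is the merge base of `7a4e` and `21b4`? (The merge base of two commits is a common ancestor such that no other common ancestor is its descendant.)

Ancestors of 7a4e: {7a4e, cf45}.
Ancestors of 21b4: {0afb, 178c, 1c92, 21b4, 6ef1, 98f6, a059, b288, bb8e, cf45}.
Common ancestors: {cf45}.
The only common ancestor is cf45, so it is the merge base.

cf45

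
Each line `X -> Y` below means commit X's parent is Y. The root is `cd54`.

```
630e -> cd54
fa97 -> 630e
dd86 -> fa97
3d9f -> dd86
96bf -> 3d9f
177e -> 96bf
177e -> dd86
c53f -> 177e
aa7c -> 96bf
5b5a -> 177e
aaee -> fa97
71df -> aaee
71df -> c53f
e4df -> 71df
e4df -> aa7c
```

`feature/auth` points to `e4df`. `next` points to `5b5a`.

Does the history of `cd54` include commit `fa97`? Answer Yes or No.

No

Ancestors of cd54: {cd54}.
fa97 is not in that set, so it is not an ancestor of cd54.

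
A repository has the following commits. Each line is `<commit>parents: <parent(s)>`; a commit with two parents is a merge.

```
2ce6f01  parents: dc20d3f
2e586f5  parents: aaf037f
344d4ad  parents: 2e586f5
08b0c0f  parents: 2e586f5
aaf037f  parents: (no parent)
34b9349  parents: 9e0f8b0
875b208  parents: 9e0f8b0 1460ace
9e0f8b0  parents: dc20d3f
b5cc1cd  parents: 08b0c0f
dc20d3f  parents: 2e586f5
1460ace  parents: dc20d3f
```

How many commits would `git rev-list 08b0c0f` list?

Walking parent pointers from 08b0c0f: reachable set = {08b0c0f, 2e586f5, aaf037f}.
That is 3 commits.

3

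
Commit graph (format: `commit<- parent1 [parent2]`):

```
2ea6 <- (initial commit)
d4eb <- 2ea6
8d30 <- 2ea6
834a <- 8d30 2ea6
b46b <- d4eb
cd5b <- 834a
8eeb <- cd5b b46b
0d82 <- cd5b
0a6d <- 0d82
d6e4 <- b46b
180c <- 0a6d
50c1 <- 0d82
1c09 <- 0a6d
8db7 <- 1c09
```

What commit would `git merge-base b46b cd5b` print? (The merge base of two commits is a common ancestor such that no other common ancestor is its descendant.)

2ea6

Ancestors of b46b: {2ea6, b46b, d4eb}.
Ancestors of cd5b: {2ea6, 834a, 8d30, cd5b}.
Common ancestors: {2ea6}.
The only common ancestor is 2ea6, so it is the merge base.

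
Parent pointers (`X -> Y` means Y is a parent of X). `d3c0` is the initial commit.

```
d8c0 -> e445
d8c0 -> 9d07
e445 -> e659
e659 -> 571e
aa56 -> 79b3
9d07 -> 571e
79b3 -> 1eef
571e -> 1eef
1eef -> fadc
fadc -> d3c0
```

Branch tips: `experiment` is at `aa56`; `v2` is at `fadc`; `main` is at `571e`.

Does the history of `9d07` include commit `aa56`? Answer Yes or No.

No

Ancestors of 9d07: {1eef, 571e, 9d07, d3c0, fadc}.
aa56 is not in that set, so it is not an ancestor of 9d07.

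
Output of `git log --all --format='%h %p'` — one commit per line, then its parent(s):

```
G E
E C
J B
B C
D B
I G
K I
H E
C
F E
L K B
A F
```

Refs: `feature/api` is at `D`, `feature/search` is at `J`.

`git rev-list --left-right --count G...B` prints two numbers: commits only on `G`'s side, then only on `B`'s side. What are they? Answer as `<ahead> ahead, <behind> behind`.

2 ahead, 1 behind

Reachable from G: {C, E, G}.
Reachable from B: {B, C}.
Only in G's history (ahead): {E, G} — 2.
Only in B's history (behind): {B} — 1.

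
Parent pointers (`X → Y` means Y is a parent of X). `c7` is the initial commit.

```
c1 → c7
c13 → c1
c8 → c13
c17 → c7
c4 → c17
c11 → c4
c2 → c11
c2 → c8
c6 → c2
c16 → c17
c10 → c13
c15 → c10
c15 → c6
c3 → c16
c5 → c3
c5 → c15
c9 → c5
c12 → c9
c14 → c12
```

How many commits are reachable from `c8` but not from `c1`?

Reachable from c8: {c1, c13, c7, c8}.
Reachable from c1: {c1, c7}.
In c8's history but not c1's: {c13, c8} — 2 commits.

2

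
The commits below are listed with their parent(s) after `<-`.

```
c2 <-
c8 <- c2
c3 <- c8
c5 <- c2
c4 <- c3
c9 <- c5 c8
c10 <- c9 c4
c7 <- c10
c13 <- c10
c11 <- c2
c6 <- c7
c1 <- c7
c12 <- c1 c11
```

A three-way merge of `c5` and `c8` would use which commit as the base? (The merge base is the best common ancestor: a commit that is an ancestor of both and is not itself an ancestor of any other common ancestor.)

c2

Ancestors of c5: {c2, c5}.
Ancestors of c8: {c2, c8}.
Common ancestors: {c2}.
The only common ancestor is c2, so it is the merge base.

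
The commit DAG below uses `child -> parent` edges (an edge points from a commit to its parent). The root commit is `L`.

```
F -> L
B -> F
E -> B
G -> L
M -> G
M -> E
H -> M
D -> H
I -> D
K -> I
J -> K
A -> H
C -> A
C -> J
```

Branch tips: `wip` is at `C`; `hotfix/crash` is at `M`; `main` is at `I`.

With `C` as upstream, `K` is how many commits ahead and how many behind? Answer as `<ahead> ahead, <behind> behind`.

Reachable from K: {B, D, E, F, G, H, I, K, L, M}.
Reachable from C: {A, B, C, D, E, F, G, H, I, J, K, L, M}.
Only in K's history (ahead): {} — 0.
Only in C's history (behind): {A, C, J} — 3.

0 ahead, 3 behind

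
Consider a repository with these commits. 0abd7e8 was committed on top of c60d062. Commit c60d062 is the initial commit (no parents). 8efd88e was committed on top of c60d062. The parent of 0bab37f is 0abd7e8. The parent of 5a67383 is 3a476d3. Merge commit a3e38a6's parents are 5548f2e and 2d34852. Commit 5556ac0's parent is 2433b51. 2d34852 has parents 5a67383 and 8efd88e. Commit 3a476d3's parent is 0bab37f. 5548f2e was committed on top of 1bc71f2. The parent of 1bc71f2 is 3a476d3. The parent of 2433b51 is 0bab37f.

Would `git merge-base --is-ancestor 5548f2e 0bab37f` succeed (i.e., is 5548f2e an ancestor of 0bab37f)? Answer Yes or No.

Ancestors of 0bab37f: {0abd7e8, 0bab37f, c60d062}.
5548f2e is not in that set, so it is not an ancestor of 0bab37f.

No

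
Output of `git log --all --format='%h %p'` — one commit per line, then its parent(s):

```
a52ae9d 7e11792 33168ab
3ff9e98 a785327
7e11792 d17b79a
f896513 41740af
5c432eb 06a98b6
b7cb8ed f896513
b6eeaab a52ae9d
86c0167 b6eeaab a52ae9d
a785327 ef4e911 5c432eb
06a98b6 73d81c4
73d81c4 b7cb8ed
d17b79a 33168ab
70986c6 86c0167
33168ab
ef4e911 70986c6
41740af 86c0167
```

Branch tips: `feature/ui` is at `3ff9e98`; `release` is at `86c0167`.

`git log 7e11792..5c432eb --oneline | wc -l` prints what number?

Reachable from 5c432eb: {06a98b6, 33168ab, 41740af, 5c432eb, 73d81c4, 7e11792, 86c0167, a52ae9d, b6eeaab, b7cb8ed, d17b79a, f896513}.
Reachable from 7e11792: {33168ab, 7e11792, d17b79a}.
In 5c432eb's history but not 7e11792's: {06a98b6, 41740af, 5c432eb, 73d81c4, 86c0167, a52ae9d, b6eeaab, b7cb8ed, f896513} — 9 commits.

9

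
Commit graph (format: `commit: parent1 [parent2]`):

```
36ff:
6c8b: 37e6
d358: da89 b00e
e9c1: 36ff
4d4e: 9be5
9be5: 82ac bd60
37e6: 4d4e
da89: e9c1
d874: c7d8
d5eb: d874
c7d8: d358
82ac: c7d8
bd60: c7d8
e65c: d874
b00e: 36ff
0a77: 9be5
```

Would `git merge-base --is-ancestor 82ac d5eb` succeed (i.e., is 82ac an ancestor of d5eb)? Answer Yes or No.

No

Ancestors of d5eb: {36ff, b00e, c7d8, d358, d5eb, d874, da89, e9c1}.
82ac is not in that set, so it is not an ancestor of d5eb.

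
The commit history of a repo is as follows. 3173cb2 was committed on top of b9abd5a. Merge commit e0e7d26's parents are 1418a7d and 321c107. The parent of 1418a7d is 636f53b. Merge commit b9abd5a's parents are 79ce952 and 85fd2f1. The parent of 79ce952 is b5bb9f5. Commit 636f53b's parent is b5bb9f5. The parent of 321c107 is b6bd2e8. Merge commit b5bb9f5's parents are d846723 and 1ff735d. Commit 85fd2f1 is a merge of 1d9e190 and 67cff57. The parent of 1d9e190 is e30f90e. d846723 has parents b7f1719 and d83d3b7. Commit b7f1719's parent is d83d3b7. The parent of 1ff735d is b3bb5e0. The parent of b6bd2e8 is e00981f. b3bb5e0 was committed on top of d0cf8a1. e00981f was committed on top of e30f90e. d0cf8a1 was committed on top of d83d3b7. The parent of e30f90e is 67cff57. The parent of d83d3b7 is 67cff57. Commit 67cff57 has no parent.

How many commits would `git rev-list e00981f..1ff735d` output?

4

Reachable from 1ff735d: {1ff735d, 67cff57, b3bb5e0, d0cf8a1, d83d3b7}.
Reachable from e00981f: {67cff57, e00981f, e30f90e}.
In 1ff735d's history but not e00981f's: {1ff735d, b3bb5e0, d0cf8a1, d83d3b7} — 4 commits.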